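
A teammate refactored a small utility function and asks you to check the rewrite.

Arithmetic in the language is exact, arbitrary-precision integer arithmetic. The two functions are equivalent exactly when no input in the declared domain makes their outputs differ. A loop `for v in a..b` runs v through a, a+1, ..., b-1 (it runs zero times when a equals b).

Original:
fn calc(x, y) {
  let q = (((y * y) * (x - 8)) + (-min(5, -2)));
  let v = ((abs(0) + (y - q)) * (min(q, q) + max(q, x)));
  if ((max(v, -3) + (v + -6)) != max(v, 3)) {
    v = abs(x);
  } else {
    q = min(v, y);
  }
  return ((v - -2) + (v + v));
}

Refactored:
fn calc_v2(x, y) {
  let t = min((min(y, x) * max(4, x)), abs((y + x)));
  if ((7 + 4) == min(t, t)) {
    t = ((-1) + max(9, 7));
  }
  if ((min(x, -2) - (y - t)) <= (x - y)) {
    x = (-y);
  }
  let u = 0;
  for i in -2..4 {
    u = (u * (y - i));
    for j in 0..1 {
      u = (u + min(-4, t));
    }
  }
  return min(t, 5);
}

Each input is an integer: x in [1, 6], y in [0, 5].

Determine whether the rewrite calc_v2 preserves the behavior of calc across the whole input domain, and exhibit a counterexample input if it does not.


The rewrite breaks on x=1, y=0, where the results are 5 and 0.
calc: q becomes 2; next v becomes -8; next ((max(v, -3) + (v + -6)) != max(v, 3)) evaluates to true; next v becomes 1; next final value 5
calc_v2: t becomes 0; next ((7 + 4) == min(t, t)) evaluates to false; next ((min(x, -2) - (y - t)) <= (x - y)) evaluates to true; next x becomes 0; next u becomes 0; next at i=-2:; next u becomes 0; next at j=0:; next u becomes -4; next at i=-1:; next u becomes -4; next at j=0:; next u becomes -8; next at i=0:; next u becomes 0; next at j=0:; next u becomes -4; next at i=1:; next u becomes 4; next at j=0:; next u becomes 0; next at i=2:; next u becomes 0; next at j=0:; next u becomes -4; next at i=3:; next u becomes 12; next at j=0:; next u becomes 8; next final value 0
verdict: not equivalent; witness: x=1, y=0


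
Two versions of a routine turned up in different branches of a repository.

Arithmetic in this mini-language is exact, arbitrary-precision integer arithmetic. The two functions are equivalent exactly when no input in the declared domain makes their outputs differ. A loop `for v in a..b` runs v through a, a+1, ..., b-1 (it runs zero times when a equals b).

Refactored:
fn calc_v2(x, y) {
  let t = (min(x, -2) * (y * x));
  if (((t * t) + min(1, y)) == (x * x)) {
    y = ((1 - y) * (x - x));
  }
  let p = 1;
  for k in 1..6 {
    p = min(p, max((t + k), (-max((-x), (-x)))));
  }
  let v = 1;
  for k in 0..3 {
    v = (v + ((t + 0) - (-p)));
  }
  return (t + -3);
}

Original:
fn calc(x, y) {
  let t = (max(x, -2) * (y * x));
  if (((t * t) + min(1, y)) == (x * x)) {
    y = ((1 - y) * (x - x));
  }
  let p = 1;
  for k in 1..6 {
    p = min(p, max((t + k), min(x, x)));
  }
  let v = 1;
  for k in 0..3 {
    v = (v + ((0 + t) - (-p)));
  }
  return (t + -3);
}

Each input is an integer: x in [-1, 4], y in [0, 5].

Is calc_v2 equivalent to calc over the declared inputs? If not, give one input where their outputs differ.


Take x=-1, y=1.
calc: t becomes 1; next (((t * t) + min(1, y)) == (x * x)) evaluates to false; next p becomes 1; next at k=1:; next p becomes 1; next at k=2:; next p becomes 1; next at k=3:; next p becomes 1; next at k=4:; next p becomes 1; next at k=5:; next p becomes 1; next v becomes 1; next at k=0:; next v becomes 3; next at k=1:; next v becomes 5; next at k=2:; next v becomes 7; next final value -2
calc_v2: t becomes 2; next (((t * t) + min(1, y)) == (x * x)) evaluates to false; next p becomes 1; next at k=1:; next p becomes 1; next at k=2:; next p becomes 1; next at k=3:; next p becomes 1; next at k=4:; next p becomes 1; next at k=5:; next p becomes 1; next v becomes 1; next at k=0:; next v becomes 4; next at k=1:; next v becomes 7; next at k=2:; next v becomes 10; next final value -1
-2 and -1 differ, so these are not the same function on this domain.
verdict: not equivalent; witness: x=-1, y=1


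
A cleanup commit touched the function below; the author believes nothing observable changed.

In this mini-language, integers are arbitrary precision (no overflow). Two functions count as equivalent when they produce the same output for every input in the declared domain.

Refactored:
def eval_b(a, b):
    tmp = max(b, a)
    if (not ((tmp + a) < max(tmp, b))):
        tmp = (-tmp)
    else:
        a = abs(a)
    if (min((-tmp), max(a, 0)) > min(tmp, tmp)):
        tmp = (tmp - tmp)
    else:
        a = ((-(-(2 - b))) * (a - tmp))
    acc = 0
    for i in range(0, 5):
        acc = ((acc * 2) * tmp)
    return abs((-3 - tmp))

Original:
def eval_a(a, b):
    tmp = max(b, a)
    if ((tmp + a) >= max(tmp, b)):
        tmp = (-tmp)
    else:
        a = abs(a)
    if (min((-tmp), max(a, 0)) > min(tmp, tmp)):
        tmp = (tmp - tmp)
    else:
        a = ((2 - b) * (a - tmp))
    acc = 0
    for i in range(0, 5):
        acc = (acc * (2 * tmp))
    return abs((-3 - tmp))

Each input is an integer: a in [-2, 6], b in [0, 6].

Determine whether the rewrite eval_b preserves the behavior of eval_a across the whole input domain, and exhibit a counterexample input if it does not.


Changes here: boolean connective usage differs; also comparison usage differs; the full 63-point sweep finds no disagreement.
verdict: equivalent


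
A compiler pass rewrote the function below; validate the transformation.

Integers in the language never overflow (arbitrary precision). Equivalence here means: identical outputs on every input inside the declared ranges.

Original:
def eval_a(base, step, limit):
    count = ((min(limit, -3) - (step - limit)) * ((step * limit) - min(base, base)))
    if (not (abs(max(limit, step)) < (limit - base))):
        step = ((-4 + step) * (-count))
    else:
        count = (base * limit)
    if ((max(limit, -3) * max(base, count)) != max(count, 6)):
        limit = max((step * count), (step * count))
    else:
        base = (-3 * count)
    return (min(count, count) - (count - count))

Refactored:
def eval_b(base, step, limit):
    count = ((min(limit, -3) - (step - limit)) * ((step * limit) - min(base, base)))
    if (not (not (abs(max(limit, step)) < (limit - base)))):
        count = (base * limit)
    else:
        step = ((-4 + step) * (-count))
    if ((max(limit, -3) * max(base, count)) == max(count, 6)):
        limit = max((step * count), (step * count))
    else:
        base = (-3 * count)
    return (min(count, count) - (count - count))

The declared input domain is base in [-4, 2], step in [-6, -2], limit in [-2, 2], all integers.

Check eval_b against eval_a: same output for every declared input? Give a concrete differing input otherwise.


Although `((max(limit, -3) * max(base, count)) != max(count, 6))` became `((max(limit, -3) * max(base, count)) == max(count, 6))`, no input in the stated domain can expose it; all 175 inputs agree.
verdict: equivalent


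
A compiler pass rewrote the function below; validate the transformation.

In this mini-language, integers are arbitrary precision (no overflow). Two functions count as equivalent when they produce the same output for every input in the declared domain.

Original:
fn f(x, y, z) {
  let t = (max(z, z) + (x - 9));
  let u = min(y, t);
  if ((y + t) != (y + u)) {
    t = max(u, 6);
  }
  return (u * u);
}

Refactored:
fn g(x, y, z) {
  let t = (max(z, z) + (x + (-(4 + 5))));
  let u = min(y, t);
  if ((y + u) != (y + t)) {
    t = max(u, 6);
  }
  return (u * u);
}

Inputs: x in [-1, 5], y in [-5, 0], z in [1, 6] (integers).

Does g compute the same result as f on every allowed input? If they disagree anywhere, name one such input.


Reading the diff, among the changes: constant usage differs; and arithmetic usage differs.
Spot check at x=4, y=-3, z=2 — f: t = -3; u = -3; ((y + t) != (y + u)) -> false; return 9. g: t = -3; u = -3; ((y + u) != (y + t)) -> false; return 9. Both give 9.
Across all 252 domain points the two functions coincide.
verdict: equivalent


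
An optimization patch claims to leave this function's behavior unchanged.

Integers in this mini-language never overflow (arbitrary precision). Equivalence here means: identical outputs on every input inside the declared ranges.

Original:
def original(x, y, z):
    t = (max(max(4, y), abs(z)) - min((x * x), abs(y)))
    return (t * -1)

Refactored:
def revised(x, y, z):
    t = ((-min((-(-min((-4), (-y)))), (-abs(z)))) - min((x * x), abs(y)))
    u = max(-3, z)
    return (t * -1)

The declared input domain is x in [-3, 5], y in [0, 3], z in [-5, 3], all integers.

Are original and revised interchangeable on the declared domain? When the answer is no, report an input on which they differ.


The diff adds an assignment to `u` whose value nothing reads, which nothing downstream consumes.
One worked example (x=4, y=2, z=-3) — original: t=2, then returns -2; revised: t=2, then u=-3, then returns -2; agreement on -2.
Across all 324 domain points the two functions coincide.
verdict: equivalent


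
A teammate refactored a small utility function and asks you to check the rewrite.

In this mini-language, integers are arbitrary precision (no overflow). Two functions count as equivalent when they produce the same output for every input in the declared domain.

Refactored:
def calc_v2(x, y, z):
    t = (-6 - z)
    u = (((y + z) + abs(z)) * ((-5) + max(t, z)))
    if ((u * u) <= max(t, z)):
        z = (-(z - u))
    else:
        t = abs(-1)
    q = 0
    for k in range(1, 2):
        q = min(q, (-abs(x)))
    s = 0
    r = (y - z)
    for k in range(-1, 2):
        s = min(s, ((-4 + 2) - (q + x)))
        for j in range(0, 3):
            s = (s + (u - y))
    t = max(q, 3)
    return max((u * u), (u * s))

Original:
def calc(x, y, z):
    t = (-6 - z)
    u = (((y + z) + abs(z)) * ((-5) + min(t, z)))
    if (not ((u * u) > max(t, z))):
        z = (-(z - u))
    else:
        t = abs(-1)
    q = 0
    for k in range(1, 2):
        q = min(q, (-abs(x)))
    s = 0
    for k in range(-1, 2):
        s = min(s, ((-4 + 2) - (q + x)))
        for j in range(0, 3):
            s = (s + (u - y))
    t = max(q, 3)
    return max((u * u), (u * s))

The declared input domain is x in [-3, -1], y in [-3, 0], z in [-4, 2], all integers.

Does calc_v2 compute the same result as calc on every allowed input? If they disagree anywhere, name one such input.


Consider the input x=-3, y=-3, z=-4.
calc: t := -2 | u := 27 | (not ((u * u) > max(t, z))): false | t := 1 | q := 0 | iter k=1: | q := -3 | s := 0 | iter k=-1: | s := 0 | iter j=0: | s := 30 | iter j=1: | s := 60 | iter j=2: | s := 90 | iter k=0: | s := 4 | iter j=0: | s := 34 | iter j=1: | s := 64 | iter j=2: | s := 94 | iter k=1: | s := 4 | iter j=0: | s := 34 | iter j=1: | s := 64 | iter j=2: | s := 94 | t := 3 | result 2538
calc_v2: t := -2 | u := 21 | ((u * u) <= max(t, z)): false | t := 1 | q := 0 | iter k=1: | q := -3 | s := 0 | r := 1 | iter k=-1: | s := 0 | iter j=0: | s := 24 | iter j=1: | s := 48 | iter j=2: | s := 72 | iter k=0: | s := 4 | iter j=0: | s := 28 | iter j=1: | s := 52 | iter j=2: | s := 76 | iter k=1: | s := 4 | iter j=0: | s := 28 | iter j=1: | s := 52 | iter j=2: | s := 76 | t := 3 | result 1596
2538 vs 1596 — the two versions disagree here.
verdict: not equivalent; witness: x=-3, y=-3, z=-4


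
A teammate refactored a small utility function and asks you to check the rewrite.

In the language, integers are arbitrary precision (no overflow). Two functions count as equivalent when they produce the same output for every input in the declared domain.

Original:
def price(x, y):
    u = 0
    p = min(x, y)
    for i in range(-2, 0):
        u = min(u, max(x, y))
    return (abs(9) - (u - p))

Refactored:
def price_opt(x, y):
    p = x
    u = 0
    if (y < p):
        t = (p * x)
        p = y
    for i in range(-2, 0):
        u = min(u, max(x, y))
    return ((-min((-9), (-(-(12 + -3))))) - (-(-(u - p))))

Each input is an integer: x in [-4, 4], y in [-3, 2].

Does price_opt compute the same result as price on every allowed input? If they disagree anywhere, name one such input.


The two are interchangeable: arithmetic usage differs; constant usage differs; min/max/abs usage differs; statement counts differ; branching structure differs; comparison usage differs; local variable names differ, and every declared input agrees.
Tracing x=-3, y=-2: price: u becomes 0; next p becomes -3; next at i=-2:; next u becomes -2; next at i=-1:; next u becomes -2; next final value 8 | price_opt: p becomes -3; next u becomes 0; next (y < p) evaluates to false; next at i=-2:; next u becomes -2; next at i=-1:; next u becomes -2; next final value 8 — matching result 8.
Checked all 54 inputs in the declared domain: the outputs agree on every one.
verdict: equivalent


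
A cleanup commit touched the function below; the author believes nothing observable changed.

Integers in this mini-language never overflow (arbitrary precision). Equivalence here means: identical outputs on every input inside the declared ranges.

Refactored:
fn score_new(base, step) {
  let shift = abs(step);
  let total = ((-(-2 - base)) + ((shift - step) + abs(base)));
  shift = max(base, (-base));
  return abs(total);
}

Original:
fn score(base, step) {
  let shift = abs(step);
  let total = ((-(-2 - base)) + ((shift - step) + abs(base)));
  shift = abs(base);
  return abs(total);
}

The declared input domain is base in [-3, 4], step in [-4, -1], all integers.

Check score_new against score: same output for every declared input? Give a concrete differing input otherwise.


The two versions differ — the changes include min/max/abs usage differs.
One worked example (base=3, step=-2) — score: shift=2, then total=12, then shift=3, then returns 12; score_new: shift=2, then total=12, then shift=3, then returns 12; agreement on 12.
Checked all 32 inputs in the declared domain: the outputs agree on every one.
verdict: equivalent


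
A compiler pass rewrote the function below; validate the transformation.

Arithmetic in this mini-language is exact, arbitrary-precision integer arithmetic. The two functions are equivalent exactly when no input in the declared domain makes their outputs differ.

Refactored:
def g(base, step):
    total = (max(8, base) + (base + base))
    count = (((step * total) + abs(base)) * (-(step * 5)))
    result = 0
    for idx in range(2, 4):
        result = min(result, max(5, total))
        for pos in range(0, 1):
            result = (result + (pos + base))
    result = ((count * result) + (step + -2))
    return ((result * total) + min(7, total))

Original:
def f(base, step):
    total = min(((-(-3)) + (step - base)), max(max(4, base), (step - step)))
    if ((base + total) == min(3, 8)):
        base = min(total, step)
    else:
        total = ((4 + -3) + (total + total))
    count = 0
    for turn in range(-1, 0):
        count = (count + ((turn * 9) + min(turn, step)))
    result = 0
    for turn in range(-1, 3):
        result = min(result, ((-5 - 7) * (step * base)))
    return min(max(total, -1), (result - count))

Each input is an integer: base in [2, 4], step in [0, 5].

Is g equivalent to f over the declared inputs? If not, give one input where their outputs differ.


At base=2, step=0: f gives 1, g gives -17.
verdict: not equivalent; witness: base=2, step=0


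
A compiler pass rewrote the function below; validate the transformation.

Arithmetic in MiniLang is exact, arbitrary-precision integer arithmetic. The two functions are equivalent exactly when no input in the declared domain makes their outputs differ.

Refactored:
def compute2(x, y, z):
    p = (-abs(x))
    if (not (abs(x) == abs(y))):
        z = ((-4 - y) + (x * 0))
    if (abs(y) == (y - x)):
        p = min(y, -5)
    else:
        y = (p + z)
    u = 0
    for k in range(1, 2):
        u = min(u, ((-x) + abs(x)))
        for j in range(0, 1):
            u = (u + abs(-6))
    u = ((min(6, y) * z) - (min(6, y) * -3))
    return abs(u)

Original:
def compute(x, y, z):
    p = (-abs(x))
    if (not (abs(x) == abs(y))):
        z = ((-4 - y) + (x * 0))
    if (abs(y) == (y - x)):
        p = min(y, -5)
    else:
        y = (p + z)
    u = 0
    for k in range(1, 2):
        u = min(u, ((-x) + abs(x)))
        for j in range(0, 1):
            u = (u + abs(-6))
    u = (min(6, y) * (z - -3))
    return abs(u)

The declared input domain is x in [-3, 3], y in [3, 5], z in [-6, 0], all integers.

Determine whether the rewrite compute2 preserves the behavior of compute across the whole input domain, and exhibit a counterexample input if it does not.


Changes here: min/max/abs usage differs; arithmetic usage differs; constant usage differs; the full 147-point sweep finds no disagreement.
verdict: equivalent


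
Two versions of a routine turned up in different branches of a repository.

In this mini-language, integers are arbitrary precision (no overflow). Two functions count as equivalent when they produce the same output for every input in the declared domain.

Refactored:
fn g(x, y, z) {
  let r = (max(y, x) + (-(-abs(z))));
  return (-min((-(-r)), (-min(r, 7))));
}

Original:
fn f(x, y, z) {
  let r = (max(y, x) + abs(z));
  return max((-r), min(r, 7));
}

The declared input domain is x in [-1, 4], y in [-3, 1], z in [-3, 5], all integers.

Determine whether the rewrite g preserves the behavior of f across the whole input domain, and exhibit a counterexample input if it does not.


Reading the diff, among the changes: min/max/abs usage differs.
Spot check at x=-1, y=-2, z=2 — f: r := 1 | result 1. g: r := 1 | result 1. Both give 1.
Every one of the 270 inputs gives matching results.
verdict: equivalent


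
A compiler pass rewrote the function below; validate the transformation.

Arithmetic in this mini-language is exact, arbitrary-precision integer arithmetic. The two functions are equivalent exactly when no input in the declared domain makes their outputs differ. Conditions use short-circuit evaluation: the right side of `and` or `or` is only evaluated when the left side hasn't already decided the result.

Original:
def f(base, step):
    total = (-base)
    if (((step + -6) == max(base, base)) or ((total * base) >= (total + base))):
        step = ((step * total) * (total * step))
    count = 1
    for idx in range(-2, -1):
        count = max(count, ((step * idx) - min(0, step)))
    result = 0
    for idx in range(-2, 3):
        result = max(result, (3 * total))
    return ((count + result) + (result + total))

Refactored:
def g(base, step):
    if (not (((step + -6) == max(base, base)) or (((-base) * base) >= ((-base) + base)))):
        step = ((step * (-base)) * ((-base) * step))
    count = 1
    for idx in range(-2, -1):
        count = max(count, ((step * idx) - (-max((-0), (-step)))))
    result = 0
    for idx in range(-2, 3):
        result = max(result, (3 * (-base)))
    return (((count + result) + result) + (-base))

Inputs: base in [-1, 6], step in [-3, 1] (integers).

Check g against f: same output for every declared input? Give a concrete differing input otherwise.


Not equivalent: base=-1, step=-3 separates them (16 vs 8).
f: total := 1 | (((step + -6) == max(base, base)) or ((total * base) >= (total + base))): false | count := 1 | iter idx=-2: | count := 9 | result := 0 | iter idx=-2: | result := 3 | iter idx=-1: | result := 3 | iter idx=0: | result := 3 | iter idx=1: | result := 3 | iter idx=2: | result := 3 | result 16
g: (not (((step + -6) == max(base, base)) or (((-base) * base) >= ((-base) + base)))): true | step := 9 | count := 1 | iter idx=-2: | count := 1 | result := 0 | iter idx=-2: | result := 3 | iter idx=-1: | result := 3 | iter idx=0: | result := 3 | iter idx=1: | result := 3 | iter idx=2: | result := 3 | result 8
verdict: not equivalent; witness: base=-1, step=-3


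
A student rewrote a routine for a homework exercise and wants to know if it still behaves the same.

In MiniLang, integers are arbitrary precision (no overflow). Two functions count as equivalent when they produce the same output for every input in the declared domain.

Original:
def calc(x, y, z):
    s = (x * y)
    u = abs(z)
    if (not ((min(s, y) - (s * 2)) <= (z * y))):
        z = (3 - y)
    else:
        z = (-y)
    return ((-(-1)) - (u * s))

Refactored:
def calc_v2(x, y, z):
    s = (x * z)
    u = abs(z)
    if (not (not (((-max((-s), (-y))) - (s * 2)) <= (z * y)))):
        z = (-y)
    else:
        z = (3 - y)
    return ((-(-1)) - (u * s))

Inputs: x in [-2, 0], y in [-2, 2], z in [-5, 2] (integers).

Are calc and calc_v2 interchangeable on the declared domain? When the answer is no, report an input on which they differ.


Input x=-2, y=-2, z=-5: -19 from calc versus -49 from calc_v2.
verdict: not equivalent; witness: x=-2, y=-2, z=-5


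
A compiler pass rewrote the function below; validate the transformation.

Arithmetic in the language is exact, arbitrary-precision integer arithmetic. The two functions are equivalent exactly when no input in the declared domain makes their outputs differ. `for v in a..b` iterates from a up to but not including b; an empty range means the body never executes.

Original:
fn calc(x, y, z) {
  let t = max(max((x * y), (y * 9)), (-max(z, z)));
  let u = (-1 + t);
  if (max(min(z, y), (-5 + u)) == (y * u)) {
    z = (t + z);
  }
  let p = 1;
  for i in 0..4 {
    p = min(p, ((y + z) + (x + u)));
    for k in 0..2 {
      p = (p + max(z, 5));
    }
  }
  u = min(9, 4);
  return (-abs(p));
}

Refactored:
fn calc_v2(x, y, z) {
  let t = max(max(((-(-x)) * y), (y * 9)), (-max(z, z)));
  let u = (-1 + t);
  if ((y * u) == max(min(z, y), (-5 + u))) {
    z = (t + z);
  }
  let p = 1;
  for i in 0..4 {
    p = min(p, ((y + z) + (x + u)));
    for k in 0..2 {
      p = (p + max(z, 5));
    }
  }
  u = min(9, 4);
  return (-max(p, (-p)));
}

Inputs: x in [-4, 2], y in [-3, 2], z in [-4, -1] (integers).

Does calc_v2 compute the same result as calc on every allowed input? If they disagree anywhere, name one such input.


Equivalent — the differences include min/max/abs usage differs, yet no declared input distinguishes the two.
Spot check at x=1, y=2, z=-3 — calc: t := 18 | u := 17 | (max(min(z, y), (-5 + u)) == (y * u)): false | p := 1 | iter i=0: | p := 1 | iter k=0: | p := 6 | iter k=1: | p := 11 | iter i=1: | p := 11 | iter k=0: | p := 16 | iter k=1: | p := 21 | iter i=2: | p := 17 | iter k=0: | p := 22 | iter k=1: | p := 27 | iter i=3: | p := 17 | iter k=0: | p := 22 | iter k=1: | p := 27 | u := 4 | result -27. calc_v2: t := 18 | u := 17 | ((y * u) == max(min(z, y), (-5 + u))): false | p := 1 | iter i=0: | p := 1 | iter k=0: | p := 6 | iter k=1: | p := 11 | iter i=1: | p := 11 | iter k=0: | p := 16 | iter k=1: | p := 21 | iter i=2: | p := 17 | iter k=0: | p := 22 | iter k=1: | p := 27 | iter i=3: | p := 17 | iter k=0: | p := 22 | iter k=1: | p := 27 | u := 4 | result -27. Both give -27.
Sweeping the whole domain (168 inputs) finds no disagreement.
verdict: equivalent


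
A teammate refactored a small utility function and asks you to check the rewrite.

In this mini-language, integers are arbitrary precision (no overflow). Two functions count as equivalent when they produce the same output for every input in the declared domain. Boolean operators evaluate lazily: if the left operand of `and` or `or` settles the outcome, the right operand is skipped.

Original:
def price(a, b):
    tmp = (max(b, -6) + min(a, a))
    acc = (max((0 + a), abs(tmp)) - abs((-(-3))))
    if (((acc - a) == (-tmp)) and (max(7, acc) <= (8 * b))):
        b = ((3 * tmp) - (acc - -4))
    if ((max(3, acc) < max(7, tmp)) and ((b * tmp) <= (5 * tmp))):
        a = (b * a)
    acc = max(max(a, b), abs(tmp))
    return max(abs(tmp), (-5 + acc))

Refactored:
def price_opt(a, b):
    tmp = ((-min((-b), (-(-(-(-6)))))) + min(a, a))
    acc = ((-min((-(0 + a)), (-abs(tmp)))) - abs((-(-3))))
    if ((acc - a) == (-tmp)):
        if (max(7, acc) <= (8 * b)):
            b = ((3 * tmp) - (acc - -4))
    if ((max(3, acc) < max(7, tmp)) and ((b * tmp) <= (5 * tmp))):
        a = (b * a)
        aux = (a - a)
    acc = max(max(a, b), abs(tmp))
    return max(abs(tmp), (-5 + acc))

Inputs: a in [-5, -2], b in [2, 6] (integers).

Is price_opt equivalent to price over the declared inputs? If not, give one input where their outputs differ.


Although boolean connective usage differs, plus statement counts differ, plus min/max/abs usage differs, plus branching structure differs, plus arithmetic usage differs, plus local variable names differ, 20/20 inputs agree.
verdict: equivalent


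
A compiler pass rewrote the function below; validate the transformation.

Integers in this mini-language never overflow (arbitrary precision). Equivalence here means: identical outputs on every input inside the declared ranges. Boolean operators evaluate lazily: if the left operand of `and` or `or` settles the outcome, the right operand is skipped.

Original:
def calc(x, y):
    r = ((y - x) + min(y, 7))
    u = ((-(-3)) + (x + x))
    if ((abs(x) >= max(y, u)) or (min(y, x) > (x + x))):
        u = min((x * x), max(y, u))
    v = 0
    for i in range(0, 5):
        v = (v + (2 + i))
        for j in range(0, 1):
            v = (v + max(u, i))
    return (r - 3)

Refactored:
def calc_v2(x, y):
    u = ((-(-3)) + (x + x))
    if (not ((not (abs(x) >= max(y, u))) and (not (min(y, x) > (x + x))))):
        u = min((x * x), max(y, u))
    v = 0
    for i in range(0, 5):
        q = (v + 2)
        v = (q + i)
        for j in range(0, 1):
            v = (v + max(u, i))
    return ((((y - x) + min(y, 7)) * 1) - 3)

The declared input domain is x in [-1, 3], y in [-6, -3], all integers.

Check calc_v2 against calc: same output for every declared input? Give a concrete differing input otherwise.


Differences: local variable names differ, and arithmetic usage differs, and boolean connective usage differs, and constant usage differs — yet all 20 inputs agree.
verdict: equivalent


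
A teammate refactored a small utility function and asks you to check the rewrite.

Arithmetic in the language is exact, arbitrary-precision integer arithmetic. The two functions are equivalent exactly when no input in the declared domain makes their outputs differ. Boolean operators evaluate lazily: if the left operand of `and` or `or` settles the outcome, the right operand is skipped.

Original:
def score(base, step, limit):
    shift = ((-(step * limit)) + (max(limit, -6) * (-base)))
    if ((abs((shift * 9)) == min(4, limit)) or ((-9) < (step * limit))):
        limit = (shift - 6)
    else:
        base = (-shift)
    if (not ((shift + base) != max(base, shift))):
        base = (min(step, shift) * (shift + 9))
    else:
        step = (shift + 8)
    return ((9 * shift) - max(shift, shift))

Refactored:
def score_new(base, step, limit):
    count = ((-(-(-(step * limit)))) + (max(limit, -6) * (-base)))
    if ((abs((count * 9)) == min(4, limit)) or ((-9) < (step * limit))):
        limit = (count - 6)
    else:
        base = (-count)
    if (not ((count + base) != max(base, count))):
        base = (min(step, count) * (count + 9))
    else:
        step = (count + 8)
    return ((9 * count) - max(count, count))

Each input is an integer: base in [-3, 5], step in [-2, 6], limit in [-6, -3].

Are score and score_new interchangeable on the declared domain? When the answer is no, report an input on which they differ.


Side by side, the visible changes include: local variable names differ.
As a probe, take base=4, step=-1, limit=-6: score runs shift = 18; ((abs((shift * 9)) == min(4, limit)) or ((-9) < (step * limit))) -> true; limit = 12; (not ((shift + base) != max(base, shift))) -> false; step = 26; return 144; score_new runs count = 18; ((abs((count * 9)) == min(4, limit)) or ((-9) < (step * limit))) -> true; limit = 12; (not ((count + base) != max(base, count))) -> false; step = 26; return 144; both end at 144.
An exhaustive pass over the 324 declared inputs shows identical outputs.
verdict: equivalent


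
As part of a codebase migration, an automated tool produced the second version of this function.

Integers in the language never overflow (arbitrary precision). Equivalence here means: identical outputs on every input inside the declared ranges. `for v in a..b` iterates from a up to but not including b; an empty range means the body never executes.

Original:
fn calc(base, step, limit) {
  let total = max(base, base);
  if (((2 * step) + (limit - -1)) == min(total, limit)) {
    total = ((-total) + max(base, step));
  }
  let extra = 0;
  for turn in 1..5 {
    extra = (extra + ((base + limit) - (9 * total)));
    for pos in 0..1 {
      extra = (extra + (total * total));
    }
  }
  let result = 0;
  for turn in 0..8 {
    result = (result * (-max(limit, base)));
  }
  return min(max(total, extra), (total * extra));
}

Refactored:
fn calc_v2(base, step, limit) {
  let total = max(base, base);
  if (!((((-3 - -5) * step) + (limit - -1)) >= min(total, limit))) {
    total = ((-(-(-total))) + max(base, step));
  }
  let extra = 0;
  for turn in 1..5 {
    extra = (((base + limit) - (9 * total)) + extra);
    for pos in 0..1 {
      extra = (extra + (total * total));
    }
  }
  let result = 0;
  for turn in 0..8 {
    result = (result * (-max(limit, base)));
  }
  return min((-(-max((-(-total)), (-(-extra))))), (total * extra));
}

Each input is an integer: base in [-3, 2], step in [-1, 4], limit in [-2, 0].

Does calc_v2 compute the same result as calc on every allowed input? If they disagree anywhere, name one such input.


These are not equivalent — on base=-3, step=-1, limit=-2 the outputs split (-152 vs -372).
calc: total becomes -3; next (((2 * step) + (limit - -1)) == min(total, limit)) evaluates to true; next total becomes 2; next extra becomes 0; next at turn=1:; next extra becomes -23; next at pos=0:; next extra becomes -19; next at turn=2:; next extra becomes -42; next at pos=0:; next extra becomes -38; next at turn=3:; next extra becomes -61; next at pos=0:; next extra becomes -57; next at turn=4:; next extra becomes -80; next at pos=0:; next extra becomes -76; next result becomes 0; next at turn=0:; next result becomes 0; next at turn=1:; next result becomes 0; next at turn=2:; next result becomes 0; next at turn=3:; next result becomes 0; next at turn=4:; next result becomes 0; next at turn=5:; next result becomes 0; next at turn=6:; next result becomes 0; next at turn=7:; next result becomes 0; next final value -152
calc_v2: total becomes -3; next (!((((-3 - -5) * step) + (limit - -1)) >= min(total, limit))) evaluates to false; next extra becomes 0; next at turn=1:; next extra becomes 22; next at pos=0:; next extra becomes 31; next at turn=2:; next extra becomes 53; next at pos=0:; next extra becomes 62; next at turn=3:; next extra becomes 84; next at pos=0:; next extra becomes 93; next at turn=4:; next extra becomes 115; next at pos=0:; next extra becomes 124; next result becomes 0; next at turn=0:; next result becomes 0; next at turn=1:; next result becomes 0; next at turn=2:; next result becomes 0; next at turn=3:; next result becomes 0; next at turn=4:; next result becomes 0; next at turn=5:; next result becomes 0; next at turn=6:; next result becomes 0; next at turn=7:; next result becomes 0; next final value -372
verdict: not equivalent; witness: base=-3, step=-1, limit=-2


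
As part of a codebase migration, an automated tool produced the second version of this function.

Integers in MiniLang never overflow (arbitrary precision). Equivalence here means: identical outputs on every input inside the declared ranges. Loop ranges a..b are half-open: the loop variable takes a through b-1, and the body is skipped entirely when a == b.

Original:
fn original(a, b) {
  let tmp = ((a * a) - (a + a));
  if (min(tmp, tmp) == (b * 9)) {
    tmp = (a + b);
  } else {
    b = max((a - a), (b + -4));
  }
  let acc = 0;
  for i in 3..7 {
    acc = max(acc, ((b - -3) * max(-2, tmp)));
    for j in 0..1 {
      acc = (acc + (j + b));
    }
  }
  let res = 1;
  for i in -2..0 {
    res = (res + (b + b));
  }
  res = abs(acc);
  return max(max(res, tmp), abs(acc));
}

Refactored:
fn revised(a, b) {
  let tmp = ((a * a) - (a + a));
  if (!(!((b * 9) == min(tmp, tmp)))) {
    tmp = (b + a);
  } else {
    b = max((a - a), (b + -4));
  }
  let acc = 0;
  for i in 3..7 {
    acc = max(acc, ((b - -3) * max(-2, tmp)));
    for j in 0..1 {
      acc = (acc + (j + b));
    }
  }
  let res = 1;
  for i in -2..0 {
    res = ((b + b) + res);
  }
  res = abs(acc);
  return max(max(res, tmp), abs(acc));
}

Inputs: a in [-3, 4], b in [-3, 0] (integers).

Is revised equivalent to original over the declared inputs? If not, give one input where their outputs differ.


Side by side, the visible changes include: boolean connective usage differs.
Tracing a=2, b=-3: original: tmp=0, then (min(tmp, tmp) == (b * 9)) is false, then b=0, then acc=0, then (i=3), then acc=0, then (j=0), then acc=0, then (i=4), then acc=0, then (j=0), then acc=0, then (i=5), then acc=0, then (j=0), then acc=0, then (i=6), then acc=0, then (j=0), then acc=0, then res=1, then (i=-2), then res=1, then (i=-1), then res=1, then res=0, then returns 0 | revised: tmp=0, then (!(!((b * 9) == min(tmp, tmp)))) is false, then b=0, then acc=0, then (i=3), then acc=0, then (j=0), then acc=0, then (i=4), then acc=0, then (j=0), then acc=0, then (i=5), then acc=0, then (j=0), then acc=0, then (i=6), then acc=0, then (j=0), then acc=0, then res=1, then (i=-2), then res=1, then (i=-1), then res=1, then res=0, then returns 0 — matching result 0.
An exhaustive pass over the 32 declared inputs shows identical outputs.
verdict: equivalent


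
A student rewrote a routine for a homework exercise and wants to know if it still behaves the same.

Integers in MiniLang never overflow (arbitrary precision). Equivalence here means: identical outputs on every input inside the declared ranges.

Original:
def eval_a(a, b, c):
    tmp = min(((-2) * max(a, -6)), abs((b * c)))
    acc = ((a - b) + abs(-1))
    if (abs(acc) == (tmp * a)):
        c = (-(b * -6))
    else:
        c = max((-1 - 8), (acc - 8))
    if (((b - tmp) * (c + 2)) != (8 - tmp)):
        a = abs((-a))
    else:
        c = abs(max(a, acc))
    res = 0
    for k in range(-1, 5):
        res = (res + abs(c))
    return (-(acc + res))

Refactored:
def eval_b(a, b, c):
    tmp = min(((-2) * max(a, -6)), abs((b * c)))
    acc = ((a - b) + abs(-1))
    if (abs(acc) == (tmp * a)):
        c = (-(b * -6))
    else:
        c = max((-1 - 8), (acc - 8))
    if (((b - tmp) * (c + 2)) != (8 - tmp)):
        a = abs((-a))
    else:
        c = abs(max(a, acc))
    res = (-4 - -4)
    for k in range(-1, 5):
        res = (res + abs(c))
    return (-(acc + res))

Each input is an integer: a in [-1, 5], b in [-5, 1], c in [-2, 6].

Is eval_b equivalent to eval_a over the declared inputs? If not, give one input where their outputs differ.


Equivalent — the differences include arithmetic usage differs; also constant usage differs, yet no declared input distinguishes the two.
As a probe, take a=3, b=1, c=3: eval_a runs tmp becomes -6; next acc becomes 3; next (abs(acc) == (tmp * a)) evaluates to false; next c becomes -5; next (((b - tmp) * (c + 2)) != (8 - tmp)) evaluates to true; next a becomes 3; next res becomes 0; next at k=-1:; next res becomes 5; next at k=0:; next res becomes 10; next at k=1:; next res becomes 15; next at k=2:; next res becomes 20; next at k=3:; next res becomes 25; next at k=4:; next res becomes 30; next final value -33; eval_b runs tmp becomes -6; next acc becomes 3; next (abs(acc) == (tmp * a)) evaluates to false; next c becomes -5; next (((b - tmp) * (c + 2)) != (8 - tmp)) evaluates to true; next a becomes 3; next res becomes 0; next at k=-1:; next res becomes 5; next at k=0:; next res becomes 10; next at k=1:; next res becomes 15; next at k=2:; next res becomes 20; next at k=3:; next res becomes 25; next at k=4:; next res becomes 30; next final value -33; both end at -33.
Across all 441 domain points the two functions coincide.
verdict: equivalent


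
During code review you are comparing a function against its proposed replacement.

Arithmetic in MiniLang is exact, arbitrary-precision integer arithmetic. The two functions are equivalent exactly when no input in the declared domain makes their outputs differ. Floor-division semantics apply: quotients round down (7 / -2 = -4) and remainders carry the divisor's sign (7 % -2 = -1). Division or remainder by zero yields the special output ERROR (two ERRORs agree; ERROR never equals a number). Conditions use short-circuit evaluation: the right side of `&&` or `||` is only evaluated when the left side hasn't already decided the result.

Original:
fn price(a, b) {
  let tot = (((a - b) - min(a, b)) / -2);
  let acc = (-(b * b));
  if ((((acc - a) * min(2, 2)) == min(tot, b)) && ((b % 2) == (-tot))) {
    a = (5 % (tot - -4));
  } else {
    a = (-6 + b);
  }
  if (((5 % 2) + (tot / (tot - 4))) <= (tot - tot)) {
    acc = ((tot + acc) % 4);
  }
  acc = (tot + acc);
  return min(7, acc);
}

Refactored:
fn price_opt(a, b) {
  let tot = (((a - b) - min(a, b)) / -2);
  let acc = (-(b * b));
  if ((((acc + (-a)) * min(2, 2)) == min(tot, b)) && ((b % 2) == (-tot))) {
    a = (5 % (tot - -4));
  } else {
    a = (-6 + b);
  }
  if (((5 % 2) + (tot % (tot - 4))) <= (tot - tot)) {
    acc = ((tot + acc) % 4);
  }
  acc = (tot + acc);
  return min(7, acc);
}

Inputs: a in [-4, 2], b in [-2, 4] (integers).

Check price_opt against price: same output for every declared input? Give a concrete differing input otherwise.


On input a=-4, b=-2, price returns -5 while price_opt returns 2.
verdict: not equivalent; witness: a=-4, b=-2


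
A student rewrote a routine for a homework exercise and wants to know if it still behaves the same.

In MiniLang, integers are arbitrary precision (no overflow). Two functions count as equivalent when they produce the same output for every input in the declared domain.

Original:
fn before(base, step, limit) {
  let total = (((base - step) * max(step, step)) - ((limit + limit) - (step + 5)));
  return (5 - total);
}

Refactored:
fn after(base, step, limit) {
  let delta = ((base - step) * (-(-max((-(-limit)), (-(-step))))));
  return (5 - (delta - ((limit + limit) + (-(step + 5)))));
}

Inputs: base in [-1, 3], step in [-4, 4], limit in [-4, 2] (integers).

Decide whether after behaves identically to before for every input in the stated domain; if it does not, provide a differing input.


Run the pair on base=-1, step=-4, limit=-3.
before: total = -5; return 10
after: delta = -9; return 7
10 against 7: the behavior changed.
verdict: not equivalent; witness: base=-1, step=-4, limit=-3


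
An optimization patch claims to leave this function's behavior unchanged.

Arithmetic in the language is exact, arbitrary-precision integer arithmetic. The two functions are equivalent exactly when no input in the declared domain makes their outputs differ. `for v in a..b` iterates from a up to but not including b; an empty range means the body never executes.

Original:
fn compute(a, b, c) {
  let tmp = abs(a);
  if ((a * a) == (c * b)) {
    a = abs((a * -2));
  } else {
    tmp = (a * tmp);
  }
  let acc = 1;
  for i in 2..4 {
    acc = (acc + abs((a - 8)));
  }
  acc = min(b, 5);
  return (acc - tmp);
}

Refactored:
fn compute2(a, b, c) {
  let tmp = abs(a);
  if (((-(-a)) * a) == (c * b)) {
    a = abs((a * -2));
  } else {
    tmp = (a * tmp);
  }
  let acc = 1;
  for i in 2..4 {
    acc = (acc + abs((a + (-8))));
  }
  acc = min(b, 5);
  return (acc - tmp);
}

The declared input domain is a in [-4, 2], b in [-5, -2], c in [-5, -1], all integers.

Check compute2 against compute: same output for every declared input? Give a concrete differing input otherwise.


The two versions differ — the changes include arithmetic usage differs.
Spot check at a=-3, b=-4, c=-1 — compute: tmp=3, then ((a * a) == (c * b)) is false, then tmp=-9, then acc=1, then (i=2), then acc=12, then (i=3), then acc=23, then acc=-4, then returns 5. compute2: tmp=3, then (((-(-a)) * a) == (c * b)) is false, then tmp=-9, then acc=1, then (i=2), then acc=12, then (i=3), then acc=23, then acc=-4, then returns 5. Both give 5.
Across all 140 domain points the two functions coincide.
verdict: equivalent


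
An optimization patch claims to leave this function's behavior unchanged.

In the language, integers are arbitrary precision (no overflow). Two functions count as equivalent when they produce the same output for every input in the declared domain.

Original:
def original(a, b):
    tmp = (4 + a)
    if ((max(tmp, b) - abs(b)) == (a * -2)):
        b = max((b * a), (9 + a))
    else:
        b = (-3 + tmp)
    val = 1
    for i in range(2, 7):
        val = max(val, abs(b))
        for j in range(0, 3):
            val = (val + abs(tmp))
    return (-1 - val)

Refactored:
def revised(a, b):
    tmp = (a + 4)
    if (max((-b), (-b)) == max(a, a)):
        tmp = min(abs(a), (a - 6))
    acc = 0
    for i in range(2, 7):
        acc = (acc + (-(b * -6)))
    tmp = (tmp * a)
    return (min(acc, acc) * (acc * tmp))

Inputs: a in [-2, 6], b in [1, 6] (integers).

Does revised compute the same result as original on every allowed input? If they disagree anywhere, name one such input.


These are not equivalent — on a=-2, b=1 the outputs split (-32 vs -3600).
original: tmp becomes 2; next ((max(tmp, b) - abs(b)) == (a * -2)) evaluates to false; next b becomes -1; next val becomes 1; next at i=2:; next val becomes 1; next at j=0:; next val becomes 3; next at j=1:; next val becomes 5; next at j=2:; next val becomes 7; next at i=3:; next val becomes 7; next at j=0:; next val becomes 9; next at j=1:; next val becomes 11; next at j=2:; next val becomes 13; next at i=4:; next val becomes 13; next at j=0:; next val becomes 15; next at j=1:; next val becomes 17; next at j=2:; next val becomes 19; next at i=5:; next val becomes 19; next at j=0:; next val becomes 21; next at j=1:; next val becomes 23; next at j=2:; next val becomes 25; next at i=6:; next val becomes 25; next at j=0:; next val becomes 27; next at j=1:; next val becomes 29; next at j=2:; next val becomes 31; next final value -32
revised: tmp becomes 2; next (max((-b), (-b)) == max(a, a)) evaluates to false; next acc becomes 0; next at i=2:; next acc becomes 6; next at i=3:; next acc becomes 12; next at i=4:; next acc becomes 18; next at i=5:; next acc becomes 24; next at i=6:; next acc becomes 30; next tmp becomes -4; next final value -3600
verdict: not equivalent; witness: a=-2, b=1
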